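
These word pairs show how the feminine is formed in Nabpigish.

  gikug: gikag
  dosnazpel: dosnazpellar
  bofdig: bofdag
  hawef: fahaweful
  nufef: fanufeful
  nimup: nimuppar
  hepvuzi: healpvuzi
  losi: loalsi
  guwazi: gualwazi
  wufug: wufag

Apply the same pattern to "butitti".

guwazi and bofdig both have last vowel 'i' yet inflect differently (gualwazi, bofdag), so the last vowel is not what conditions the rule; the final letter is.
"butitti" ends in -i. The stems ending in -i (guwazi → gualwazi, losi → loalsi, hepvuzi → healpvuzi) insert -al- after the first vowel.
The other patterns: stems ending in -f add fa- … -ul around the stem; stems ending in -g change the last vowel to 'a'; stems ending in -l or -p double the final consonant and add -ar.
So butitti → bualtitti.

bualtitti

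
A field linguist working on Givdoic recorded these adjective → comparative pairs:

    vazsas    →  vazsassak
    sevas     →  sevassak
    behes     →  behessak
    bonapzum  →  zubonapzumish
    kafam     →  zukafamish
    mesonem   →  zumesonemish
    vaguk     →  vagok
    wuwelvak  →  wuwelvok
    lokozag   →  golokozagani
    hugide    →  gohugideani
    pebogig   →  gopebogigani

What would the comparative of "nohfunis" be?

vazsas and kafam both have last vowel 'a' yet inflect differently (vazsassak, zukafamish), so the last vowel is not what conditions the rule; the final letter is.
"nohfunis" ends in -s. The stems ending in -s (vazsas → vazsassak, sevas → sevassak, behes → behessak) double the final consonant and add -ak.
So nohfunis → nohfunissak.

nohfunissak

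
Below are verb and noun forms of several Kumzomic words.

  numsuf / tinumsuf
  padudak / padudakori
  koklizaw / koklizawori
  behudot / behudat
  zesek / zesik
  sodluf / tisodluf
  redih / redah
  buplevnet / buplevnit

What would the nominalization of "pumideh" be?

pumidih

zesek and padudak both end in -k yet inflect differently (zesik, padudakori), so the final letter is not what conditions the rule; the last vowel is.
"pumideh" has last vowel 'e'. The stems whose last vowel is 'e' (buplevnet → buplevnit, zesek → zesik) change the last vowel to 'i'.
So pumideh → pumidih.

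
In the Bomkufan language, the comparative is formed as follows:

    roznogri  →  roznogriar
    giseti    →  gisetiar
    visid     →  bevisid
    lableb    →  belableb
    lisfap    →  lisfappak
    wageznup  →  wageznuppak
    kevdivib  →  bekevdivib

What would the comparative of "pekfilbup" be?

pekfilbuppak

"pekfilbup" ends in -p. The stems ending in -p (lisfap → lisfappak, wageznup → wageznuppak) double the final consonant and add -ak.
The other patterns: stems ending in -i add -ar; stems ending in -b or -d add the prefix be-.
So pekfilbup → pekfilbuppak.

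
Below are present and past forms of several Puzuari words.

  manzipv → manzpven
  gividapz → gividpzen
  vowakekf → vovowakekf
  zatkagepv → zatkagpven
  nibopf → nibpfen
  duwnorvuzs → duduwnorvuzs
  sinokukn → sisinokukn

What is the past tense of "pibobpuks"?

nibopf and vowakekf both end in -f yet inflect differently (nibpfen, vovowakekf), so the final letter is not what conditions the rule; the second-to-last letter is.
"pibobpuks" has second-to-last letter 'k'. The stems whose second-to-last letter is 'k' (vowakekf → vovowakekf, sinokukn → sisinokukn) repeat the first consonant+vowel as a prefix.
The other pattern: stems whose second-to-last letter is 'p' delete the last vowel and add -en.
So pibobpuks → pipibobpuks.

pipibobpuks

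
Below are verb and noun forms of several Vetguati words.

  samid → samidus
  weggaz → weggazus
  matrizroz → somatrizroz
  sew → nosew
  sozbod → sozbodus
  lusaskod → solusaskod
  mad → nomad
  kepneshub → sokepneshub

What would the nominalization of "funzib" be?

mad and samid both end in -d yet inflect differently (nomad, samidus), so the final letter is not what conditions the rule; the number of vowels is.
"funzib" has 2 vowels. The stems with 2 vowels (samid → samidus, sozbod → sozbodus, weggaz → weggazus) add -us.
So funzib → funzibus.

funzibus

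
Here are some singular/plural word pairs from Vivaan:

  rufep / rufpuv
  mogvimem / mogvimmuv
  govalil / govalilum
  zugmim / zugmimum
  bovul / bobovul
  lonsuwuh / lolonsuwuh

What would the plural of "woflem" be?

woflmuv

"woflem" has last vowel 'e'. The stems whose last vowel is 'e' (rufep → rufpuv, mogvimem → mogvimmuv) delete the last vowel and add -uv.
The other patterns: stems whose last vowel is 'i' add -um; stems whose last vowel is 'u' repeat the first consonant+vowel as a prefix.
So woflem → woflmuv.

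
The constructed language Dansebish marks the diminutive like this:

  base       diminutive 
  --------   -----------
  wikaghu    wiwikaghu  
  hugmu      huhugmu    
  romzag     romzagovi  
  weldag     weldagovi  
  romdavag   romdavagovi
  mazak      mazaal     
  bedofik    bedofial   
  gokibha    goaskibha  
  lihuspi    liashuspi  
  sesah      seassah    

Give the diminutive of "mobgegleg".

romzag and mazak both have last vowel 'a' yet inflect differently (romzagovi, mazaal), so the last vowel is not what conditions the rule; the final letter is.
"mobgegleg" ends in -g. The stems ending in -g (romzag → romzagovi, weldag → weldagovi, romdavag → romdavagovi) add -ovi.
So mobgegleg → mobgeglegovi.

mobgeglegovi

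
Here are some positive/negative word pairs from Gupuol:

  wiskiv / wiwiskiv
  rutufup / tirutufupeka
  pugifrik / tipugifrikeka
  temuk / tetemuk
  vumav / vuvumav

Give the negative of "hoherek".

"hoherek" has 3 vowels. The stems with 3 vowels (pugifrik → tipugifrikeka, rutufup → tirutufupeka) add ti- … -eka around the stem.
The other pattern: stems with 2 vowels repeat the first consonant+vowel as a prefix.
So hoherek → tihoherekeka.

tihoherekeka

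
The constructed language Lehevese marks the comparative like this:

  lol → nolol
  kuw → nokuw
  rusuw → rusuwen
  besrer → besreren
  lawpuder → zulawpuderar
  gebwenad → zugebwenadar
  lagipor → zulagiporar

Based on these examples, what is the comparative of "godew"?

"godew" has 2 vowels. The stems with 2 vowels (rusuw → rusuwen, besrer → besreren) add -en.
The other patterns: stems with 1 vowel add the prefix no-; stems with 3 vowels add zu- … -ar around the stem.
So godew → godewen.

godewen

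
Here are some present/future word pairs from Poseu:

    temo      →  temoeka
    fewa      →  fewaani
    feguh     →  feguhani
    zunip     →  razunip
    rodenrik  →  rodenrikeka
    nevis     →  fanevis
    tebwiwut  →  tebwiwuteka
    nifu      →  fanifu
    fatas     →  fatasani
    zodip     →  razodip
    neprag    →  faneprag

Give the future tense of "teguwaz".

fatas and nevis both end in -s yet inflect differently (fatasani, fanevis), so the final letter is not what conditions the rule; the first letter is.
"teguwaz" begins with t-. The stems beginning with t- (tebwiwut → tebwiwuteka, temo → temoeka) add -eka.
The other patterns: stems beginning with f- add -ani; stems beginning with n- add the prefix fa-; stems beginning with z- add the prefix ra-.
So teguwaz → teguwazeka.

teguwazeka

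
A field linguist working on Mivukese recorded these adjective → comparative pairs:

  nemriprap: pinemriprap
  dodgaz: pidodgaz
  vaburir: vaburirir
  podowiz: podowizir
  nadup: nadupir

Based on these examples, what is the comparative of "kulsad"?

pikulsad

"kulsad" has last vowel 'a'. The stems whose last vowel is 'a' (nemriprap → pinemriprap, dodgaz → pidodgaz) add the prefix pi-.
So kulsad → pikulsad.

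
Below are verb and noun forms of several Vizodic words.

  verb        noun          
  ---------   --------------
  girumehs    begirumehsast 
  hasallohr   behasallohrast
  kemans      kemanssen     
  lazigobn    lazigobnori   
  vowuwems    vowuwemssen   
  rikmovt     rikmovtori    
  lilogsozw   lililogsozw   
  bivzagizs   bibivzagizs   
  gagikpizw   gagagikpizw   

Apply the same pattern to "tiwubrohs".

girumehs and bivzagizs both end in -s yet inflect differently (begirumehsast, bibivzagizs), so the final letter is not what conditions the rule; the second-to-last letter is.
"tiwubrohs" has second-to-last letter 'h'. The stems whose second-to-last letter is 'h' (hasallohr → behasallohrast, girumehs → begirumehsast) add be- … -ast around the stem.
The other patterns: stems whose second-to-last letter is 'b' or 'v' add -ori; stems whose second-to-last letter is 'z' repeat the first consonant+vowel as a prefix; stems whose second-to-last letter is 'm' or 'n' double the final consonant and add -en.
So tiwubrohs → betiwubrohsast.

betiwubrohsast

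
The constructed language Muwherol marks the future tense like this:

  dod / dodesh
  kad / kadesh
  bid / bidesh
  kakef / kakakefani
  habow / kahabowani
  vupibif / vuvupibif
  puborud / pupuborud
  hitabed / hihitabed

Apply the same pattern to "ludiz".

kakef and vupibif both end in -f yet inflect differently (kakakefani, vuvupibif), so the final letter is not what conditions the rule; the number of vowels is.
"ludiz" has 2 vowels. The stems with 2 vowels (kakef → kakakefani, habow → kahabowani) add ka- … -ani around the stem.
The other patterns: stems with 1 vowel add -esh; stems with 3 vowels repeat the first consonant+vowel as a prefix.
So ludiz → kaludizani.

kaludizani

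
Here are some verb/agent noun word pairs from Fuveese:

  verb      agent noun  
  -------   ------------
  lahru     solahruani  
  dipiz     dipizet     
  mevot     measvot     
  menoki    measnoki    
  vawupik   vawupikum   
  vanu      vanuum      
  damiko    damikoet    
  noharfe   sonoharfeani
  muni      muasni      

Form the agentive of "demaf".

vanu and lahru both end in -u yet inflect differently (vanuum, solahruani), so the final letter is not what conditions the rule; the first letter is.
"demaf" begins with d-. The stems beginning with d- (dipiz → dipizet, damiko → damikoet) add -et.
The other patterns: stems beginning with m- insert -as- after the first vowel; stems beginning with v- add -um; stems beginning with l- or n- add so- … -ani around the stem.
So demaf → demafet.

demafet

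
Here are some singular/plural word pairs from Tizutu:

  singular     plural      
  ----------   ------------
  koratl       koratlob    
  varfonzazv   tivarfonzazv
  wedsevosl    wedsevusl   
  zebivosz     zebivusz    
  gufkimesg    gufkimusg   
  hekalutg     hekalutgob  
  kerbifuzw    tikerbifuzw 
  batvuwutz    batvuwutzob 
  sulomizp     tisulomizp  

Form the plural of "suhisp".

"suhisp" has second-to-last letter 's'. The stems whose second-to-last letter is 's' (gufkimesg → gufkimusg, wedsevosl → wedsevusl, zebivosz → zebivusz) change the last vowel to 'u'.
The other patterns: stems whose second-to-last letter is 't' add -ob; stems whose second-to-last letter is 'z' add the prefix ti-.
So suhisp → suhusp.

suhusp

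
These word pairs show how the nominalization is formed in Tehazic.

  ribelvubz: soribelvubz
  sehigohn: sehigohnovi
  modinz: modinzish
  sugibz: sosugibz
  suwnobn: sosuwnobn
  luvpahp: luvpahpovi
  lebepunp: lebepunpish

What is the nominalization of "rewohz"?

modinz and sugibz both end in -z yet inflect differently (modinzish, sosugibz), so the final letter is not what conditions the rule; the second-to-last letter is.
"rewohz" has second-to-last letter 'h'. The stems whose second-to-last letter is 'h' (sehigohn → sehigohnovi, luvpahp → luvpahpovi) add -ovi.
So rewohz → rewohzovi.

rewohzovi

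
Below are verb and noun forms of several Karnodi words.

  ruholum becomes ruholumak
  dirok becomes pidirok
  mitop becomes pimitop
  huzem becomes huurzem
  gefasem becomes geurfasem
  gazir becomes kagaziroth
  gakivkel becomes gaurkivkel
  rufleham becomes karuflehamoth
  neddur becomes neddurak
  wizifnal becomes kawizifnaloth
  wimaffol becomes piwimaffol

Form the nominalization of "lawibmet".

gefasem and ruholum both end in -m yet inflect differently (geurfasem, ruholumak), so the final letter is not what conditions the rule; the last vowel is.
"lawibmet" has last vowel 'e'. The stems whose last vowel is 'e' (gakivkel → gaurkivkel, gefasem → geurfasem, huzem → huurzem) insert -ur- after the first vowel.
So lawibmet → laurwibmet.

laurwibmet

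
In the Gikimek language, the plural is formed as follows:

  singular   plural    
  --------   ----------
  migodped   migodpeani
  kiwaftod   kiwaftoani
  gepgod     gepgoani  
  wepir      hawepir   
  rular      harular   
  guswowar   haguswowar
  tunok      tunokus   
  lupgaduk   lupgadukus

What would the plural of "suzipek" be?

kiwaftod and tunok both have last vowel 'o' yet inflect differently (kiwaftoani, tunokus), so the last vowel is not what conditions the rule; the final letter is.
"suzipek" ends in -k. The stems ending in -k (tunok → tunokus, lupgaduk → lupgadukus) add -us.
The other patterns: stems ending in -d drop the final letter and add -ani; stems ending in -r add the prefix ha-.
So suzipek → suzipekus.

suzipekus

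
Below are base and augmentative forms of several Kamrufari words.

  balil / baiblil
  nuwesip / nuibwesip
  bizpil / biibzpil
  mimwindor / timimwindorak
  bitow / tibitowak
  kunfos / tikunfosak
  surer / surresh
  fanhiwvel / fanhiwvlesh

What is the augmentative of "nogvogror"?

mimwindor and surer both end in -r yet inflect differently (timimwindorak, surresh), so the final letter is not what conditions the rule; the last vowel is.
"nogvogror" has last vowel 'o'. The stems whose last vowel is 'o' (mimwindor → timimwindorak, bitow → tibitowak, kunfos → tikunfosak) add ti- … -ak around the stem.
So nogvogror → tinogvogrorak.

tinogvogrorak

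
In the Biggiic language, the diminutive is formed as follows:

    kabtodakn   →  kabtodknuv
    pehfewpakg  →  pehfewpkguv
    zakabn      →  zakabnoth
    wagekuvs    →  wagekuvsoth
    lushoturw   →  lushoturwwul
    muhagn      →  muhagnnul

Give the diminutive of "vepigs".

"vepigs" has second-to-last letter 'g'. The one such stem in the data (muhagn → muhagnnul) doubles the final consonant and adds -ul (as does lushoturw), so the same rule applies.
So vepigs → vepigssul.

vepigssul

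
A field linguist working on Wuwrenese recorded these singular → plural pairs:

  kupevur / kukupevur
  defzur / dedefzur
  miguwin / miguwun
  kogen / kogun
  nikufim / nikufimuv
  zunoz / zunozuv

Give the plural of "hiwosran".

miguwin and nikufim both have last vowel 'i' yet inflect differently (miguwun, nikufimuv), so the last vowel is not what conditions the rule; the final letter is.
"hiwosran" ends in -n. The stems ending in -n (kogen → kogun, miguwin → miguwun) change the last vowel to 'u'.
So hiwosran → hiwosrun.

hiwosrun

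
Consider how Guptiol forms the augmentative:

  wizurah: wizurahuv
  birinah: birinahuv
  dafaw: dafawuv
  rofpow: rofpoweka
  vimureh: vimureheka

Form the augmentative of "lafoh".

"lafoh" has last vowel 'o'. The one such stem in the data (rofpow → rofpoweka) adds -eka, so the same rule applies.
The other pattern: stems whose last vowel is 'a' add -uv.
So lafoh → lafoheka.

lafoheka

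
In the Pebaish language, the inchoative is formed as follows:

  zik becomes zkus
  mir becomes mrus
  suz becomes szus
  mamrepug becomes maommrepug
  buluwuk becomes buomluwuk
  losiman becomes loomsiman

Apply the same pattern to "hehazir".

zik and buluwuk both end in -k yet inflect differently (zkus, buomluwuk), so the final letter is not what conditions the rule; the number of vowels is.
"hehazir" has 3 vowels. The stems with 3 vowels (mamrepug → maommrepug, buluwuk → buomluwuk, losiman → loomsiman) insert -om- after the first vowel.
So hehazir → heomhazir.

heomhazir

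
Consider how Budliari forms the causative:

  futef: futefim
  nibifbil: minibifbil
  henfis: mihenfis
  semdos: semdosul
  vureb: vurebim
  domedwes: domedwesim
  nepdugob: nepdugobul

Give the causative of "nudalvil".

nepdugob and vureb both end in -b yet inflect differently (nepdugobul, vurebim), so the final letter is not what conditions the rule; the last vowel is.
"nudalvil" has last vowel 'i'. The stems whose last vowel is 'i' (henfis → mihenfis, nibifbil → minibifbil) add the prefix mi-.
So nudalvil → minudalvil.

minudalvil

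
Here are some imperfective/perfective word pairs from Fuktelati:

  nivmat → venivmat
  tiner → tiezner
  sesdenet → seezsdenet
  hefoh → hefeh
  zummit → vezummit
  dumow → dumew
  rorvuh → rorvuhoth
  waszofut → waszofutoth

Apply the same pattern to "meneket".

"meneket" has last vowel 'e'. The stems whose last vowel is 'e' (tiner → tiezner, sesdenet → seezsdenet) insert -ez- after the first vowel.
So meneket → meezneket.

meezneket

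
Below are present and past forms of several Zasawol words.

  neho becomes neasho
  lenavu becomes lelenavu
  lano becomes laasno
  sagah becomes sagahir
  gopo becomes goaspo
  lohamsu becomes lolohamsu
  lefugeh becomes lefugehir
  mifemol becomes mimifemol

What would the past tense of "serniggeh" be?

serniggehir

lano and mifemol both have last vowel 'o' yet inflect differently (laasno, mimifemol), so the last vowel is not what conditions the rule; the final letter is.
"serniggeh" ends in -h. The stems ending in -h (lefugeh → lefugehir, sagah → sagahir) add -ir.
So serniggeh → serniggehir.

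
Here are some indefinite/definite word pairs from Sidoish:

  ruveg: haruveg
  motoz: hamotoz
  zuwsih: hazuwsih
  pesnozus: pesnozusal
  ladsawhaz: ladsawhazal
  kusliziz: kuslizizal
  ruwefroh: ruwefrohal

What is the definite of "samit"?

ladsawhaz and motoz both end in -z yet inflect differently (ladsawhazal, hamotoz), so the final letter is not what conditions the rule; the number of vowels is.
"samit" has 2 vowels. The stems with 2 vowels (ruveg → haruveg, motoz → hamotoz, zuwsih → hazuwsih) add the prefix ha-.
The other pattern: stems with 3 vowels add -al.
So samit → hasamit.

hasamit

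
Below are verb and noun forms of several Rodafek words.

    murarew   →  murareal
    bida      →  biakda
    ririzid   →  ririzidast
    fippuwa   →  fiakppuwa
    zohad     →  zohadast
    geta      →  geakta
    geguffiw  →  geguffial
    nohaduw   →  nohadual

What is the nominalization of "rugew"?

"rugew" ends in -w. The stems ending in -w (nohaduw → nohadual, murarew → murareal, geguffiw → geguffial) drop the final letter and add -al.
The other patterns: stems ending in -d add -ast; stems ending in -a insert -ak- after the first vowel.
So rugew → rugeal.

rugeal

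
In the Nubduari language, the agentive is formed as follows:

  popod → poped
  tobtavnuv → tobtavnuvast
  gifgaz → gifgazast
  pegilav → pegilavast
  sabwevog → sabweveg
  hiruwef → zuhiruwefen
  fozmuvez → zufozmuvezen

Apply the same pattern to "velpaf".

velpafast

fozmuvez and gifgaz both end in -z yet inflect differently (zufozmuvezen, gifgazast), so the final letter is not what conditions the rule; the last vowel is.
"velpaf" has last vowel 'a'. The stems whose last vowel is 'a' (gifgaz → gifgazast, pegilav → pegilavast) add -ast.
The other patterns: stems whose last vowel is 'e' add zu- … -en around the stem; stems whose last vowel is 'o' change the last vowel to 'e'.
So velpaf → velpafast.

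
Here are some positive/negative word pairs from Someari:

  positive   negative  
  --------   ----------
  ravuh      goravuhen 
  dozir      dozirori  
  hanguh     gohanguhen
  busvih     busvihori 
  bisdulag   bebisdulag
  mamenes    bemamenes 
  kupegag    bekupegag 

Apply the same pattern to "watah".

bewatah

"watah" has last vowel 'a'. The stems whose last vowel is 'a' (bisdulag → bebisdulag, kupegag → bekupegag) add the prefix be-.
The other patterns: stems whose last vowel is 'i' add -ori; stems whose last vowel is 'u' add go- … -en around the stem.
So watah → bewatah.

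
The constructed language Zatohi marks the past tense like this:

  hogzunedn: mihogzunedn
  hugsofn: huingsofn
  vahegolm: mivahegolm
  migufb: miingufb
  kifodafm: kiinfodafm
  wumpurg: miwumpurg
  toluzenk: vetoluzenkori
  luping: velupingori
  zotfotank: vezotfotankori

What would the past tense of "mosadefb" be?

kifodafm and vahegolm both end in -m yet inflect differently (kiinfodafm, mivahegolm), so the final letter is not what conditions the rule; the second-to-last letter is.
"mosadefb" has second-to-last letter 'f'. The stems whose second-to-last letter is 'f' (hugsofn → huingsofn, kifodafm → kiinfodafm, migufb → miingufb) insert -in- after the first vowel.
So mosadefb → moinsadefb.

moinsadefb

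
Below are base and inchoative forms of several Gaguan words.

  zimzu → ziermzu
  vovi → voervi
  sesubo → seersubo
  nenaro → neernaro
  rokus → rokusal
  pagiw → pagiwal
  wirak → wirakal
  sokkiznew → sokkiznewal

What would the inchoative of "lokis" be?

zimzu and rokus both have last vowel 'u' yet inflect differently (ziermzu, rokusal), so the last vowel is not what conditions the rule; whether the stem ends in a vowel or a consonant is.
"lokis" ends in a consonant. The stems ending in a consonant (rokus → rokusal, pagiw → pagiwal, wirak → wirakal) add -al.
So lokis → lokisal.

lokisal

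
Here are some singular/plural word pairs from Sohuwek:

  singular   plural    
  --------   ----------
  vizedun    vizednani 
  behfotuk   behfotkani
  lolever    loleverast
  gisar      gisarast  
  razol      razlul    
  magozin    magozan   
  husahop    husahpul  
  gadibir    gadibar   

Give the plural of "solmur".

solmrani

gadibir and gisar both end in -r yet inflect differently (gadibar, gisarast), so the final letter is not what conditions the rule; the last vowel is.
"solmur" has last vowel 'u'. The stems whose last vowel is 'u' (vizedun → vizednani, behfotuk → behfotkani) delete the last vowel and add -ani.
So solmur → solmrani.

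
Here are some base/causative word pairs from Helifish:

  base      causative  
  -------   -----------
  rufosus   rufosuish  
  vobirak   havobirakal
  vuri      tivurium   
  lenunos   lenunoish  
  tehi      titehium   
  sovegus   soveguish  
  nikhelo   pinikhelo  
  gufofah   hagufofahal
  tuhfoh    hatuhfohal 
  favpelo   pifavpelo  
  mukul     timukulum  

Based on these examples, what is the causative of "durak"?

hadurakal

tuhfoh and lenunos both have last vowel 'o' yet inflect differently (hatuhfohal, lenunoish), so the last vowel is not what conditions the rule; the final letter is.
"durak" ends in -k. The one such stem in the data (vobirak → havobirakal) adds ha- … -al around the stem, so the same rule applies.
The other patterns: stems ending in -s drop the final letter and add -ish; stems ending in -o add the prefix pi-; stems ending in -i or -l add ti- … -um around the stem.
So durak → hadurakal.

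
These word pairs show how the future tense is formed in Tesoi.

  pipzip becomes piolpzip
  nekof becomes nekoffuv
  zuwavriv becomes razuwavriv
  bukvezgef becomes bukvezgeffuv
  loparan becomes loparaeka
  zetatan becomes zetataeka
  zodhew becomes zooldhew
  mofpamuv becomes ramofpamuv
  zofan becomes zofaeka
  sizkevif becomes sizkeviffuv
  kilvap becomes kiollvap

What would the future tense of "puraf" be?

"puraf" ends in -f. The stems ending in -f (nekof → nekoffuv, bukvezgef → bukvezgeffuv, sizkevif → sizkeviffuv) double the final consonant and add -uv.
So puraf → puraffuv.

puraffuv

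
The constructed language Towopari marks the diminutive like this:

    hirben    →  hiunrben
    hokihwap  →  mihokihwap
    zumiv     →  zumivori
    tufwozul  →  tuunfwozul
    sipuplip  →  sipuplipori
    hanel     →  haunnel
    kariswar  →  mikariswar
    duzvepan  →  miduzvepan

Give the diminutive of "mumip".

"mumip" has last vowel 'i'. The stems whose last vowel is 'i' (sipuplip → sipuplipori, zumiv → zumivori) add -ori.
The other patterns: stems whose last vowel is 'a' add the prefix mi-; stems whose last vowel is 'e' or 'u' insert -un- after the first vowel.
So mumip → mumipori.

mumipori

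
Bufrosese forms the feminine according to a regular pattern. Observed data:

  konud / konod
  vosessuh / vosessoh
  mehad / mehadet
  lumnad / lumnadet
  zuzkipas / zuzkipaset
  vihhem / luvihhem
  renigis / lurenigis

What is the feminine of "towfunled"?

"towfunled" has last vowel 'e'. The one such stem in the data (vihhem → luvihhem) adds the prefix lu-, so the same rule applies.
So towfunled → lutowfunled.

lutowfunled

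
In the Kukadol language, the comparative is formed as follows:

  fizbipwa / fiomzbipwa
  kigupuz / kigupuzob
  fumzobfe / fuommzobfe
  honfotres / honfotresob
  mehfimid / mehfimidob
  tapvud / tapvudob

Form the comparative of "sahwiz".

fumzobfe and honfotres both have last vowel 'e' yet inflect differently (fuommzobfe, honfotresob), so the last vowel is not what conditions the rule; whether the stem ends in a vowel or a consonant is.
"sahwiz" ends in a consonant. The stems ending in a consonant (tapvud → tapvudob, kigupuz → kigupuzob, honfotres → honfotresob) add -ob.
So sahwiz → sahwizob.

sahwizob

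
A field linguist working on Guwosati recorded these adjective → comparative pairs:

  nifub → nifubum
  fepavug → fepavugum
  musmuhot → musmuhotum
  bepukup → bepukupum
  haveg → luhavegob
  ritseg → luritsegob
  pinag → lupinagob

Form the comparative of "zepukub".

zepukubum

fepavug and haveg both end in -g yet inflect differently (fepavugum, luhavegob), so the final letter is not what conditions the rule; the last vowel is.
"zepukub" has last vowel 'u'. The stems whose last vowel is 'u' (nifub → nifubum, fepavug → fepavugum, bepukup → bepukupum) add -um.
The other pattern: stems whose last vowel is 'a' or 'e' add lu- … -ob around the stem.
So zepukub → zepukubum.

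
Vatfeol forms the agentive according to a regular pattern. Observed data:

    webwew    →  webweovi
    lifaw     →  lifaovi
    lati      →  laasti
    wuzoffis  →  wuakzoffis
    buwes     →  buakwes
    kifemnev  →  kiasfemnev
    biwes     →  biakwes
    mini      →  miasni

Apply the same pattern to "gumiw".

buwes and webwew both have last vowel 'e' yet inflect differently (buakwes, webweovi), so the last vowel is not what conditions the rule; the final letter is.
"gumiw" ends in -w. The stems ending in -w (lifaw → lifaovi, webwew → webweovi) drop the final letter and add -ovi.
So gumiw → gumiovi.

gumiovi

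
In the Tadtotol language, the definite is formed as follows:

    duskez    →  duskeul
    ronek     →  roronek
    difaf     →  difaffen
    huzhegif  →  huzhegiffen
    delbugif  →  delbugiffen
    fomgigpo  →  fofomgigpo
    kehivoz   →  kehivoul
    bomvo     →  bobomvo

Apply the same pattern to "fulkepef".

kehivoz and fomgigpo both have last vowel 'o' yet inflect differently (kehivoul, fofomgigpo), so the last vowel is not what conditions the rule; the final letter is.
"fulkepef" ends in -f. The stems ending in -f (delbugif → delbugiffen, difaf → difaffen, huzhegif → huzhegiffen) double the final consonant and add -en.
The other patterns: stems ending in -z drop the final letter and add -ul; stems ending in -k or -o repeat the first consonant+vowel as a prefix.
So fulkepef → fulkepeffen.

fulkepeffen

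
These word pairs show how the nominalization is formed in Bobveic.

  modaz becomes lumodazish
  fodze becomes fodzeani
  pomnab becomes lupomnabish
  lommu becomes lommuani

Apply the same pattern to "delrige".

delrigeani

fodze and modaz both have 2 vowels yet inflect differently (fodzeani, lumodazish), so the number of vowels is not what conditions the rule; whether the stem ends in a vowel or a consonant is.
"delrige" ends in a vowel. The stems ending in a vowel (fodze → fodzeani, lommu → lommuani) add -ani.
The other pattern: stems ending in a consonant add lu- … -ish around the stem.
So delrige → delrigeani.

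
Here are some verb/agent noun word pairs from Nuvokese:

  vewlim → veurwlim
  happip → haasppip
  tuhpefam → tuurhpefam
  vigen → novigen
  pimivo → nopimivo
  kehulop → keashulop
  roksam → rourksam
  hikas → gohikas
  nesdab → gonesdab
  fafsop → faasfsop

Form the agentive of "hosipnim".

hoursipnim

pimivo and fafsop both have last vowel 'o' yet inflect differently (nopimivo, faasfsop), so the last vowel is not what conditions the rule; the final letter is.
"hosipnim" ends in -m. The stems ending in -m (tuhpefam → tuurhpefam, roksam → rourksam, vewlim → veurwlim) insert -ur- after the first vowel.
So hosipnim → hoursipnim.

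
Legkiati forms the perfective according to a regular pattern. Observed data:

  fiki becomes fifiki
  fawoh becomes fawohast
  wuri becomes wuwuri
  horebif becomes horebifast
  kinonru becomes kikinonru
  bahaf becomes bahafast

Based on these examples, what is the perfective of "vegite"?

fiki and horebif both have last vowel 'i' yet inflect differently (fifiki, horebifast), so the last vowel is not what conditions the rule; whether the stem ends in a vowel or a consonant is.
"vegite" ends in a vowel. The stems ending in a vowel (kinonru → kikinonru, fiki → fifiki, wuri → wuwuri) repeat the first consonant+vowel as a prefix.
The other pattern: stems ending in a consonant add -ast.
So vegite → vevegite.

vevegite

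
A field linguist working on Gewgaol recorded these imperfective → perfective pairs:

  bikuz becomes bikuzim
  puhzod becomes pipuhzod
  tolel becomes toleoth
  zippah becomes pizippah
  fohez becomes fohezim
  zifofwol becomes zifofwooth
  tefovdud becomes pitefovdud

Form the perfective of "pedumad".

pipedumad

puhzod and zifofwol both have last vowel 'o' yet inflect differently (pipuhzod, zifofwooth), so the last vowel is not what conditions the rule; the final letter is.
"pedumad" ends in -d. The stems ending in -d (tefovdud → pitefovdud, puhzod → pipuhzod) add the prefix pi-.
The other patterns: stems ending in -l drop the final letter and add -oth; stems ending in -z add -im.
So pedumad → pipedumad.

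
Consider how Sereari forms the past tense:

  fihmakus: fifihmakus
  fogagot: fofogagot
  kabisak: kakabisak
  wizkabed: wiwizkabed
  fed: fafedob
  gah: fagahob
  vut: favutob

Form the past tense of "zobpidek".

wizkabed and fed both end in -d yet inflect differently (wiwizkabed, fafedob), so the final letter is not what conditions the rule; the number of vowels is.
"zobpidek" has 3 vowels. The stems with 3 vowels (fihmakus → fifihmakus, fogagot → fofogagot, kabisak → kakabisak) repeat the first consonant+vowel as a prefix.
The other pattern: stems with 1 vowel add fa- … -ob around the stem.
So zobpidek → zozobpidek.

zozobpidek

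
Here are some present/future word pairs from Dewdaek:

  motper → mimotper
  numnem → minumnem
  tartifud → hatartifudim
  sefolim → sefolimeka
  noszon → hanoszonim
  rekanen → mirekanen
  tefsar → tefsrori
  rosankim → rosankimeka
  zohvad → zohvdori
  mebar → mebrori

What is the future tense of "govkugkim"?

zohvad and tartifud both end in -d yet inflect differently (zohvdori, hatartifudim), so the final letter is not what conditions the rule; the last vowel is.
"govkugkim" has last vowel 'i'. The stems whose last vowel is 'i' (rosankim → rosankimeka, sefolim → sefolimeka) add -eka.
So govkugkim → govkugkimeka.

govkugkimeka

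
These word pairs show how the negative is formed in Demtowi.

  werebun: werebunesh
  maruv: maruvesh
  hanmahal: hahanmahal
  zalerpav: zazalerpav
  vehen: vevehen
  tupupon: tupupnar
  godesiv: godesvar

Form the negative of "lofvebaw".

maruv and zalerpav both end in -v yet inflect differently (maruvesh, zazalerpav), so the final letter is not what conditions the rule; the last vowel is.
"lofvebaw" has last vowel 'a'. The stems whose last vowel is 'a' (hanmahal → hahanmahal, zalerpav → zazalerpav) repeat the first consonant+vowel as a prefix.
The other patterns: stems whose last vowel is 'u' add -esh; stems whose last vowel is 'i' or 'o' delete the last vowel and add -ar.
So lofvebaw → lolofvebaw.

lolofvebaw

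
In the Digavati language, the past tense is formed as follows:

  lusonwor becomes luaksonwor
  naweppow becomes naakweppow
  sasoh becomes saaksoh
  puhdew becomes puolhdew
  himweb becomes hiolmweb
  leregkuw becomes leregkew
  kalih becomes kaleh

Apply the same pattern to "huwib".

huweb

naweppow and puhdew both end in -w yet inflect differently (naakweppow, puolhdew), so the final letter is not what conditions the rule; the last vowel is.
"huwib" has last vowel 'i'. The one such stem in the data (kalih → kaleh) changes the last vowel to 'e' (as does leregkuw), so the same rule applies.
The other patterns: stems whose last vowel is 'o' insert -ak- after the first vowel; stems whose last vowel is 'e' insert -ol- after the first vowel.
So huwib → huweb.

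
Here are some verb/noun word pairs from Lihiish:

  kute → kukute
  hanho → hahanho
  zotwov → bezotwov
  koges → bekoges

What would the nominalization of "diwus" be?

hanho and zotwov both have last vowel 'o' yet inflect differently (hahanho, bezotwov), so the last vowel is not what conditions the rule; whether the stem ends in a vowel or a consonant is.
"diwus" ends in a consonant. The stems ending in a consonant (zotwov → bezotwov, koges → bekoges) add the prefix be-.
The other pattern: stems ending in a vowel repeat the first consonant+vowel as a prefix.
So diwus → bediwus.

bediwus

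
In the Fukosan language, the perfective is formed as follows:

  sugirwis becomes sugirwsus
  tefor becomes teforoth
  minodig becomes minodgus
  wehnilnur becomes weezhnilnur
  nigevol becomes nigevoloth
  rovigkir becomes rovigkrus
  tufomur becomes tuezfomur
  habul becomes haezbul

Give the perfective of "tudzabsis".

tudzabssus

rovigkir and wehnilnur both end in -r yet inflect differently (rovigkrus, weezhnilnur), so the final letter is not what conditions the rule; the last vowel is.
"tudzabsis" has last vowel 'i'. The stems whose last vowel is 'i' (rovigkir → rovigkrus, minodig → minodgus, sugirwis → sugirwsus) delete the last vowel and add -us.
The other patterns: stems whose last vowel is 'u' insert -ez- after the first vowel; stems whose last vowel is 'o' add -oth.
So tudzabsis → tudzabssus.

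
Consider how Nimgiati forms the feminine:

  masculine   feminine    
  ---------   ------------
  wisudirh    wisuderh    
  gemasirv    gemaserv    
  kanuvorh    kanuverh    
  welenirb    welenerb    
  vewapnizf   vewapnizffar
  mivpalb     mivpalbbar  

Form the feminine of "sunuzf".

sunuzffar

welenirb and mivpalb both end in -b yet inflect differently (welenerb, mivpalbbar), so the final letter is not what conditions the rule; the second-to-last letter is.
"sunuzf" has second-to-last letter 'z'. The one such stem in the data (vewapnizf → vewapnizffar) doubles the final consonant and adds -ar (as does mivpalb), so the same rule applies.
So sunuzf → sunuzffar.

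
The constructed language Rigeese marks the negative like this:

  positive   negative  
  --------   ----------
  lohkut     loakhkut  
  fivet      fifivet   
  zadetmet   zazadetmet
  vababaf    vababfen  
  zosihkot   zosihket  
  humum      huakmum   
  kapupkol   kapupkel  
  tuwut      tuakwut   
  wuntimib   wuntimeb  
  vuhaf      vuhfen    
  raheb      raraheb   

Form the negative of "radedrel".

raradedrel

raheb and wuntimib both end in -b yet inflect differently (raraheb, wuntimeb), so the final letter is not what conditions the rule; the last vowel is.
"radedrel" has last vowel 'e'. The stems whose last vowel is 'e' (raheb → raraheb, fivet → fifivet, zadetmet → zazadetmet) repeat the first consonant+vowel as a prefix.
So radedrel → raradedrel.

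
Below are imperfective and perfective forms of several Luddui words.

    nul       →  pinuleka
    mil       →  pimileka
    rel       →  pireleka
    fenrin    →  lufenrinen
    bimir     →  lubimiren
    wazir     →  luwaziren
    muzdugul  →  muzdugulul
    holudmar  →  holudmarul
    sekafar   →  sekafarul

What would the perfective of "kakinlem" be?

kakinlemul

nul and muzdugul both end in -l yet inflect differently (pinuleka, muzdugulul), so the final letter is not what conditions the rule; the number of vowels is.
"kakinlem" has 3 vowels. The stems with 3 vowels (muzdugul → muzdugulul, holudmar → holudmarul, sekafar → sekafarul) add -ul.
So kakinlem → kakinlemul.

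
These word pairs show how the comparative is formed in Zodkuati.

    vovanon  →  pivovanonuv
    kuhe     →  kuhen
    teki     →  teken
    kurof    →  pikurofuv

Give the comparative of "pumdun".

pipumdunuv

"pumdun" ends in a consonant. The stems ending in a consonant (vovanon → pivovanonuv, kurof → pikurofuv) add pi- … -uv around the stem.
The other pattern: stems ending in a vowel drop the final letter and add -en.
So pumdun → pipumdunuv.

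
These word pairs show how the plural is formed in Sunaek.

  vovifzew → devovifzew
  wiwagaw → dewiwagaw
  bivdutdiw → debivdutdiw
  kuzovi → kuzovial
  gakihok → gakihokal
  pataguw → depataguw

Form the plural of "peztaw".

depeztaw

"peztaw" ends in -w. The stems ending in -w (vovifzew → devovifzew, pataguw → depataguw, bivdutdiw → debivdutdiw) add the prefix de-.
The other pattern: stems ending in -i or -k add -al.
So peztaw → depeztaw.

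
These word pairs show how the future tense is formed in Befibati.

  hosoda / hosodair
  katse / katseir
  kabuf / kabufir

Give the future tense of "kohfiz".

Every pair shown (hosoda → hosodair, katse → katseir, kabuf → kabufir) follows the same rule: add -ir.
So kohfiz → kohfizir.

kohfizir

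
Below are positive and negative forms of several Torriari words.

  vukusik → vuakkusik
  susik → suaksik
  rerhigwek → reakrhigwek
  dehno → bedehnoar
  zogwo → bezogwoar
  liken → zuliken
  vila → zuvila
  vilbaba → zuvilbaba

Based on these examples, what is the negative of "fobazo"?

rerhigwek and liken both have last vowel 'e' yet inflect differently (reakrhigwek, zuliken), so the last vowel is not what conditions the rule; the final letter is.
"fobazo" ends in -o. The stems ending in -o (dehno → bedehnoar, zogwo → bezogwoar) add be- … -ar around the stem.
So fobazo → befobazoar.

befobazoar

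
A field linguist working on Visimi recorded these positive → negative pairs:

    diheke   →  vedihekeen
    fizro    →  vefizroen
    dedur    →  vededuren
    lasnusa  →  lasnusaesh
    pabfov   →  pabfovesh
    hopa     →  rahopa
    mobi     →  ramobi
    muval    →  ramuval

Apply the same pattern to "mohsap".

lasnusa and hopa both end in -a yet inflect differently (lasnusaesh, rahopa), so the final letter is not what conditions the rule; the first letter is.
"mohsap" begins with m-. The stems beginning with m- (mobi → ramobi, muval → ramuval) add the prefix ra-.
The other patterns: stems beginning with d- or f- add ve- … -en around the stem; stems beginning with l- or p- add -esh.
So mohsap → ramohsap.

ramohsap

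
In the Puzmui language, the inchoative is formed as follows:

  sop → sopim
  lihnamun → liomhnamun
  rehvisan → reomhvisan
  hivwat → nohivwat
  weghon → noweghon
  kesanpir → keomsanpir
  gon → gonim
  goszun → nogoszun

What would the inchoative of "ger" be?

gerim

gon and goszun both end in -n yet inflect differently (gonim, nogoszun), so the final letter is not what conditions the rule; the number of vowels is.
"ger" has 1 vowel. The stems with 1 vowel (sop → sopim, gon → gonim) add -im.
So ger → gerim.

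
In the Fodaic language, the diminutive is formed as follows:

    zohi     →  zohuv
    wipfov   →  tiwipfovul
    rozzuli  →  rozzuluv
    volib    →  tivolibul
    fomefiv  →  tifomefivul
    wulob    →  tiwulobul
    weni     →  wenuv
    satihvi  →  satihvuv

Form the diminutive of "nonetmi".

nonetmuv

"nonetmi" ends in -i. The stems ending in -i (satihvi → satihvuv, weni → wenuv, rozzuli → rozzuluv) drop the final letter and add -uv.
So nonetmi → nonetmuv.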